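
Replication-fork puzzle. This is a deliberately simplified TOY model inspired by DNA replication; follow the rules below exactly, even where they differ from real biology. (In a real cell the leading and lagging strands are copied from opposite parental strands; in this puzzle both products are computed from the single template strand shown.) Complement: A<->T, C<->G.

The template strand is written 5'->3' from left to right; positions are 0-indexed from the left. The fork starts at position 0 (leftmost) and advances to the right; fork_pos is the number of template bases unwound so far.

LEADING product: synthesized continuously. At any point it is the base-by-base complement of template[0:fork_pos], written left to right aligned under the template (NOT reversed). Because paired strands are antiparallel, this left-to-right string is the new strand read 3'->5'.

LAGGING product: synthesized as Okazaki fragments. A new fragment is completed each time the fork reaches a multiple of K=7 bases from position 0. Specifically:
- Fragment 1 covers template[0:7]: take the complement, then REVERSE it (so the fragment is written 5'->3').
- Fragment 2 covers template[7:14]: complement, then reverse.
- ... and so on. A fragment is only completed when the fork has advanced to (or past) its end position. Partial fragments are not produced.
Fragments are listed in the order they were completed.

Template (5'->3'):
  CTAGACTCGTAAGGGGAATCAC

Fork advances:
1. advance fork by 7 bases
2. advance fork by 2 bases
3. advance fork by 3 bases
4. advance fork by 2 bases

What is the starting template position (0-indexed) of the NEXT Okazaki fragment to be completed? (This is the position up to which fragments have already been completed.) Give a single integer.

Answer: 14

Derivation:
Step 1: advance 7 -> fork_pos = 0 + 7 = 7. Reached multiple(s) of 7: 7 -> fragment 1 completed (1 total).
Step 2: advance 2 -> fork_pos = 7 + 2 = 9. Next multiple of 7 is 14 (not reached); still 1 fragment(s).
Step 3: advance 3 -> fork_pos = 9 + 3 = 12. Next multiple of 7 is 14 (not reached); still 1 fragment(s).
Step 4: advance 2 -> fork_pos = 12 + 2 = 14. Reached multiple(s) of 7: 14 -> fragment 2 completed (2 total).
2 fragment(s) completed, covering template[0:14] (2 x 7 = 14). The next fragment, fragment 3, covers template[14:21], so it starts at position 14.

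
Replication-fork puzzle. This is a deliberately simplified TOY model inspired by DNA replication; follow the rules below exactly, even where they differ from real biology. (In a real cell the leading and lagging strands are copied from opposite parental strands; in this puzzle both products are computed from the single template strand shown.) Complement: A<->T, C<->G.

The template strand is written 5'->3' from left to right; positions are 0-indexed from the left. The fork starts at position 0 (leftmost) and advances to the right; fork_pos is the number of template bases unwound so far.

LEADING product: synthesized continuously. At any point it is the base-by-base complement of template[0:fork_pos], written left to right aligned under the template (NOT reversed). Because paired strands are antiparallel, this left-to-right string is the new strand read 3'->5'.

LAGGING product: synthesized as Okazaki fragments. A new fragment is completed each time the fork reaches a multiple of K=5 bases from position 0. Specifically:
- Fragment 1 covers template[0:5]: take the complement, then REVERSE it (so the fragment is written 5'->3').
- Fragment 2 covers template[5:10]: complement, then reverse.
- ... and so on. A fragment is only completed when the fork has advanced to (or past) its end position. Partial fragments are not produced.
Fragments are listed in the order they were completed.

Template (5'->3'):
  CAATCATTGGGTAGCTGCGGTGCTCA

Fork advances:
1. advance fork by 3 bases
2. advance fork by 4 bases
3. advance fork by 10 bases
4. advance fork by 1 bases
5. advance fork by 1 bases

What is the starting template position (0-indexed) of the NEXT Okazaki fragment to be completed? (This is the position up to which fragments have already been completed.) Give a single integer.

Answer: 15

Derivation:
Step 1: advance 3 -> fork_pos = 0 + 3 = 3. Next multiple of 5 is 5 (not reached); still 0 fragment(s).
Step 2: advance 4 -> fork_pos = 3 + 4 = 7. Reached multiple(s) of 5: 5 -> fragment 1 completed (1 total).
Step 3: advance 10 -> fork_pos = 7 + 10 = 17. Reached multiple(s) of 5: 10, 15 -> fragments 2-3 completed (3 total).
Step 4: advance 1 -> fork_pos = 17 + 1 = 18. Next multiple of 5 is 20 (not reached); still 3 fragment(s).
Step 5: advance 1 -> fork_pos = 18 + 1 = 19. Next multiple of 5 is 20 (not reached); still 3 fragment(s).
3 fragment(s) completed, covering template[0:15] (3 x 5 = 15). The next fragment, fragment 4, covers template[15:20], so it starts at position 15.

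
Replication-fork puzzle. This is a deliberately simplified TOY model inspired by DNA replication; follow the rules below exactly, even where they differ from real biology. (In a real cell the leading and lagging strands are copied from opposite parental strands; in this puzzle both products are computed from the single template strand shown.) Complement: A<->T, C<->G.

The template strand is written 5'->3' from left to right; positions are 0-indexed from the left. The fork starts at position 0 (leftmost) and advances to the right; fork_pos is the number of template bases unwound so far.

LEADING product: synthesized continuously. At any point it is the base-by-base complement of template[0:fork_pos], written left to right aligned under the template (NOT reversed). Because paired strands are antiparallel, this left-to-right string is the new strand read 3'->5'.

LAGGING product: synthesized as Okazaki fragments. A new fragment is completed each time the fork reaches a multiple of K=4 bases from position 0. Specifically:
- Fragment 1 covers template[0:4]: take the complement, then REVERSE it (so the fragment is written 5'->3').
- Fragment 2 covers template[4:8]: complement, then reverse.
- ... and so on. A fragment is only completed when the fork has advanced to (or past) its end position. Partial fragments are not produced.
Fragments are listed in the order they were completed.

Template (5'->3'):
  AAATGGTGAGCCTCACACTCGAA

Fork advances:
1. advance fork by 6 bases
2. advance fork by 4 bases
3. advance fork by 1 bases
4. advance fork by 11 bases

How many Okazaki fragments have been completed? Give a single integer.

Answer: 5

Derivation:
Step 1: advance 6 -> fork_pos = 0 + 6 = 6. Reached multiple(s) of 4: 4 -> fragment 1 completed (1 total).
Step 2: advance 4 -> fork_pos = 6 + 4 = 10. Reached multiple(s) of 4: 8 -> fragment 2 completed (2 total).
Step 3: advance 1 -> fork_pos = 10 + 1 = 11. Next multiple of 4 is 12 (not reached); still 2 fragment(s).
Step 4: advance 11 -> fork_pos = 11 + 11 = 22. Reached multiple(s) of 4: 12, 16, 20 -> fragments 3-5 completed (5 total).
Check: final fork_pos = 22; the multiples of 4 that are <= 22 are 4..20 -> 22 // 4 = 5 completed fragment(s).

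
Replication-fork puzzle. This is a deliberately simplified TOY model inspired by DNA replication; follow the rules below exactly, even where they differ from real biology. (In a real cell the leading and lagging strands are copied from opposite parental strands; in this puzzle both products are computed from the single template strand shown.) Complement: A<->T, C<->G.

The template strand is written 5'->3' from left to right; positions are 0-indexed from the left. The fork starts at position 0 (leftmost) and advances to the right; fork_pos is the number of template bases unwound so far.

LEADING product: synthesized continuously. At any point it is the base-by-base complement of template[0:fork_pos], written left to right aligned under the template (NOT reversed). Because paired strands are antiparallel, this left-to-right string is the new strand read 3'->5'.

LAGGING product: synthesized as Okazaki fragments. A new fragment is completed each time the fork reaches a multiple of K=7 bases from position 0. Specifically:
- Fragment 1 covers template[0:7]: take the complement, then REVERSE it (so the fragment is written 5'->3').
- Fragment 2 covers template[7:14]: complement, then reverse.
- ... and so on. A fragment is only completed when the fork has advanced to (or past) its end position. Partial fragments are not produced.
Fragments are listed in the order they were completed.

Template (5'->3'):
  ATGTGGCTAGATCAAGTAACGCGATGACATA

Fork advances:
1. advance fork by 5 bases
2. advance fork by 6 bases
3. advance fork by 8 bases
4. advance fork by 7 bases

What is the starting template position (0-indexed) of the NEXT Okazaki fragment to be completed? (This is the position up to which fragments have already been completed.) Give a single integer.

Step 1: advance 5 -> fork_pos = 0 + 5 = 5. Next multiple of 7 is 7 (not reached); still 0 fragment(s).
Step 2: advance 6 -> fork_pos = 5 + 6 = 11. Reached multiple(s) of 7: 7 -> fragment 1 completed (1 total).
Step 3: advance 8 -> fork_pos = 11 + 8 = 19. Reached multiple(s) of 7: 14 -> fragment 2 completed (2 total).
Step 4: advance 7 -> fork_pos = 19 + 7 = 26. Reached multiple(s) of 7: 21 -> fragment 3 completed (3 total).
3 fragment(s) completed, covering template[0:21] (3 x 7 = 21). The next fragment, fragment 4, covers template[21:28], so it starts at position 21.

Answer: 21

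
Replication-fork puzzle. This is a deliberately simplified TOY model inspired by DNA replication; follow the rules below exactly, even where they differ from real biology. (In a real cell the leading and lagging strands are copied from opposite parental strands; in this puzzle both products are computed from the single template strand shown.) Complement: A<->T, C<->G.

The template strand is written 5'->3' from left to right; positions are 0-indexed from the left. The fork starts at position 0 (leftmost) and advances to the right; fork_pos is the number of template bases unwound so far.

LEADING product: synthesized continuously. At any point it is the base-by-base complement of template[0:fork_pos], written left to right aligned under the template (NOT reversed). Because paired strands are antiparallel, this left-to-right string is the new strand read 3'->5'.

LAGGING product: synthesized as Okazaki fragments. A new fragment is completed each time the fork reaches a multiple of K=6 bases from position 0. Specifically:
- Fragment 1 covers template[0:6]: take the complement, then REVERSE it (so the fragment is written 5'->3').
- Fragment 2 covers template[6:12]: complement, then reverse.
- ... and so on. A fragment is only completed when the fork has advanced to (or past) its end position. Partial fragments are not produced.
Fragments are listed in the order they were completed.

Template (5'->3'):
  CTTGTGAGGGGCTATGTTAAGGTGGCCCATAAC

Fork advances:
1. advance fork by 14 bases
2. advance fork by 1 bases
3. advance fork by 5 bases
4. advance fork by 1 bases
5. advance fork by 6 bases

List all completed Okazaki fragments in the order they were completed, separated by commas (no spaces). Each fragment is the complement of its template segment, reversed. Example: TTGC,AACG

Step 1: advance 14 -> fork_pos = 0 + 14 = 14. Reached multiple(s) of 6: 6, 12 -> fragments 1-2 completed (2 total).
Step 2: advance 1 -> fork_pos = 14 + 1 = 15. Next multiple of 6 is 18 (not reached); still 2 fragment(s).
Step 3: advance 5 -> fork_pos = 15 + 5 = 20. Reached multiple(s) of 6: 18 -> fragment 3 completed (3 total).
Step 4: advance 1 -> fork_pos = 20 + 1 = 21. Next multiple of 6 is 24 (not reached); still 3 fragment(s).
Step 5: advance 6 -> fork_pos = 21 + 6 = 27. Reached multiple(s) of 6: 24 -> fragment 4 completed (4 total).
Final fork_pos = 27, so 4 fragment(s) are complete. Build each: template segment -> complement -> reverse.
Fragment 1: template[0:6] = CTTGTG -> complement GAACAC -> reversed CACAAG
Fragment 2: template[6:12] = AGGGGC -> complement TCCCCG -> reversed GCCCCT
Fragment 3: template[12:18] = TATGTT -> complement ATACAA -> reversed AACATA
Fragment 4: template[18:24] = AAGGTG -> complement TTCCAC -> reversed CACCTT

Answer: CACAAG,GCCCCT,AACATA,CACCTT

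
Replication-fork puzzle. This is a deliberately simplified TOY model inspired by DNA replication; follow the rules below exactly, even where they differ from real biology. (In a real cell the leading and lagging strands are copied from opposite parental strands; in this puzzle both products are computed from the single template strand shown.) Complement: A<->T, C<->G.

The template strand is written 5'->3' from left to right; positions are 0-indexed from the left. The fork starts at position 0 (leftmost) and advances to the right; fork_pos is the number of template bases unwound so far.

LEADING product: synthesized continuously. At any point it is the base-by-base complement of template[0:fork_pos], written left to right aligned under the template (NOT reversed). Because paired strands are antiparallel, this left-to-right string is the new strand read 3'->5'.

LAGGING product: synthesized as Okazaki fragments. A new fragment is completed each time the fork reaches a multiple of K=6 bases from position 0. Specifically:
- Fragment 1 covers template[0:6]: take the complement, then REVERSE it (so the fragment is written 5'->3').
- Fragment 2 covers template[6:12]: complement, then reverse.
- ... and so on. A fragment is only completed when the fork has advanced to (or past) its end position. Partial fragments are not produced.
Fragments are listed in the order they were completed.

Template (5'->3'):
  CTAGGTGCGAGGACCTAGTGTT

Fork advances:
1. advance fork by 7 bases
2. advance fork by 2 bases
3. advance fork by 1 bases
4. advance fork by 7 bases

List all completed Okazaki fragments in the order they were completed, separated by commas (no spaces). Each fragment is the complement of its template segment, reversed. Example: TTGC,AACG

Step 1: advance 7 -> fork_pos = 0 + 7 = 7. Reached multiple(s) of 6: 6 -> fragment 1 completed (1 total).
Step 2: advance 2 -> fork_pos = 7 + 2 = 9. Next multiple of 6 is 12 (not reached); still 1 fragment(s).
Step 3: advance 1 -> fork_pos = 9 + 1 = 10. Next multiple of 6 is 12 (not reached); still 1 fragment(s).
Step 4: advance 7 -> fork_pos = 10 + 7 = 17. Reached multiple(s) of 6: 12 -> fragment 2 completed (2 total).
Final fork_pos = 17, so 2 fragment(s) are complete. Build each: template segment -> complement -> reverse.
Fragment 1: template[0:6] = CTAGGT -> complement GATCCA -> reversed ACCTAG
Fragment 2: template[6:12] = GCGAGG -> complement CGCTCC -> reversed CCTCGC

Answer: ACCTAG,CCTCGC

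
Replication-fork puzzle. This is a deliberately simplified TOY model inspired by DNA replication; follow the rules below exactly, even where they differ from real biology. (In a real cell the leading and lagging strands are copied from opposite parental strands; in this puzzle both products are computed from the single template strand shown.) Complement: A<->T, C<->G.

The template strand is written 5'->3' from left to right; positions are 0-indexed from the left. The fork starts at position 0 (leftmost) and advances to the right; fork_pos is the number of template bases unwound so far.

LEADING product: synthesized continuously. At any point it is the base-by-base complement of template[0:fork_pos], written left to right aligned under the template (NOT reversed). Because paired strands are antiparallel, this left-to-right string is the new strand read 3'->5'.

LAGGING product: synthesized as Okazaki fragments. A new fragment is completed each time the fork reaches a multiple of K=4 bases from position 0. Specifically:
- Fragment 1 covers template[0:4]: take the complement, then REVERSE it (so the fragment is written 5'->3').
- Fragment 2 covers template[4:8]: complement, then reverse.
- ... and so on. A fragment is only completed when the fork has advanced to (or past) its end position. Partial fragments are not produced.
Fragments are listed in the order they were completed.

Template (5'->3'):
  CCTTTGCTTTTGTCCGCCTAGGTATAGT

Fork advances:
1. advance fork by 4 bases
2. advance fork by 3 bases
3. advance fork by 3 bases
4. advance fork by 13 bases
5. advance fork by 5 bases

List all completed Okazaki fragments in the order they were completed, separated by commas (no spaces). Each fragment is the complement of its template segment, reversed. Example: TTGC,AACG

Answer: AAGG,AGCA,CAAA,CGGA,TAGG,TACC,ACTA

Derivation:
Step 1: advance 4 -> fork_pos = 0 + 4 = 4. Reached multiple(s) of 4: 4 -> fragment 1 completed (1 total).
Step 2: advance 3 -> fork_pos = 4 + 3 = 7. Next multiple of 4 is 8 (not reached); still 1 fragment(s).
Step 3: advance 3 -> fork_pos = 7 + 3 = 10. Reached multiple(s) of 4: 8 -> fragment 2 completed (2 total).
Step 4: advance 13 -> fork_pos = 10 + 13 = 23. Reached multiple(s) of 4: 12, 16, 20 -> fragments 3-5 completed (5 total).
Step 5: advance 5 -> fork_pos = 23 + 5 = 28. Reached multiple(s) of 4: 24, 28 -> fragments 6-7 completed (7 total).
Final fork_pos = 28, so 7 fragment(s) are complete. Build each: template segment -> complement -> reverse.
Fragment 1: template[0:4] = CCTT -> complement GGAA -> reversed AAGG
Fragment 2: template[4:8] = TGCT -> complement ACGA -> reversed AGCA
Fragment 3: template[8:12] = TTTG -> complement AAAC -> reversed CAAA
Fragment 4: template[12:16] = TCCG -> complement AGGC -> reversed CGGA
Fragment 5: template[16:20] = CCTA -> complement GGAT -> reversed TAGG
Fragment 6: template[20:24] = GGTA -> complement CCAT -> reversed TACC
Fragment 7: template[24:28] = TAGT -> complement ATCA -> reversed ACTA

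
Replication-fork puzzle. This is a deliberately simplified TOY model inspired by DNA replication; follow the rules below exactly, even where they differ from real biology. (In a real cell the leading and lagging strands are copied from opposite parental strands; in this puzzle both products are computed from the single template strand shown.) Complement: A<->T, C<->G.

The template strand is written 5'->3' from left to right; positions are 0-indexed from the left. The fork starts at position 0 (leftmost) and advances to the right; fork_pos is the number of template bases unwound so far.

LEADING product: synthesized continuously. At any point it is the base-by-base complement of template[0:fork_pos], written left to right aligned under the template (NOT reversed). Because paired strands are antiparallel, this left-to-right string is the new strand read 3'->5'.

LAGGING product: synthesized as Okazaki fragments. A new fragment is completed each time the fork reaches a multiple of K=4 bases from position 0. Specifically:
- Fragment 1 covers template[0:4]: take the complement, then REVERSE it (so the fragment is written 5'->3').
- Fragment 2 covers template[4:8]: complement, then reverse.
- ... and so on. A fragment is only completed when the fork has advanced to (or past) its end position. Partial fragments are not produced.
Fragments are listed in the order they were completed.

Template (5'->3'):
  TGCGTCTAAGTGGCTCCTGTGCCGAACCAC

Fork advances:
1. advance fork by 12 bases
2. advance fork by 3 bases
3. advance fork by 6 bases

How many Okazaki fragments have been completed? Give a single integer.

Step 1: advance 12 -> fork_pos = 0 + 12 = 12. Reached multiple(s) of 4: 4, 8, 12 -> fragments 1-3 completed (3 total).
Step 2: advance 3 -> fork_pos = 12 + 3 = 15. Next multiple of 4 is 16 (not reached); still 3 fragment(s).
Step 3: advance 6 -> fork_pos = 15 + 6 = 21. Reached multiple(s) of 4: 16, 20 -> fragments 4-5 completed (5 total).
Check: final fork_pos = 21; the multiples of 4 that are <= 21 are 4..20 -> 21 // 4 = 5 completed fragment(s).

Answer: 5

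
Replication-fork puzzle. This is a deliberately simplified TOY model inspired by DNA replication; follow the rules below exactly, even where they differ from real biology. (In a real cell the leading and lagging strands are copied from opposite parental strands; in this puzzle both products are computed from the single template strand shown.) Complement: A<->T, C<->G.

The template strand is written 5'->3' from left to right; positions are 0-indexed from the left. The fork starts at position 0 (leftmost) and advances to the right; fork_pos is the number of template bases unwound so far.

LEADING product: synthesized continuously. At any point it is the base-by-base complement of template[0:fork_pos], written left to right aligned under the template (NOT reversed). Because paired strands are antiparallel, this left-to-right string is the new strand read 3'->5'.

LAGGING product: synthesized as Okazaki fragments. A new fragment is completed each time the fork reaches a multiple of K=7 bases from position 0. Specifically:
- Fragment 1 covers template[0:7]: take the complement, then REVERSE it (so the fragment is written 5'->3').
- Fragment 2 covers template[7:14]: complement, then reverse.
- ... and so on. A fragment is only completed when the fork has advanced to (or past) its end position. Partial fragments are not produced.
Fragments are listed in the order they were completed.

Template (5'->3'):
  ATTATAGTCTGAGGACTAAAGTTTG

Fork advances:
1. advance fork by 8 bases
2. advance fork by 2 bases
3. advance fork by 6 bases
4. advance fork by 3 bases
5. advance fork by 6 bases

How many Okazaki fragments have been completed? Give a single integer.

Step 1: advance 8 -> fork_pos = 0 + 8 = 8. Reached multiple(s) of 7: 7 -> fragment 1 completed (1 total).
Step 2: advance 2 -> fork_pos = 8 + 2 = 10. Next multiple of 7 is 14 (not reached); still 1 fragment(s).
Step 3: advance 6 -> fork_pos = 10 + 6 = 16. Reached multiple(s) of 7: 14 -> fragment 2 completed (2 total).
Step 4: advance 3 -> fork_pos = 16 + 3 = 19. Next multiple of 7 is 21 (not reached); still 2 fragment(s).
Step 5: advance 6 -> fork_pos = 19 + 6 = 25. Reached multiple(s) of 7: 21 -> fragment 3 completed (3 total).
Check: final fork_pos = 25; the multiples of 7 that are <= 25 are 7..21 -> 25 // 7 = 3 completed fragment(s).

Answer: 3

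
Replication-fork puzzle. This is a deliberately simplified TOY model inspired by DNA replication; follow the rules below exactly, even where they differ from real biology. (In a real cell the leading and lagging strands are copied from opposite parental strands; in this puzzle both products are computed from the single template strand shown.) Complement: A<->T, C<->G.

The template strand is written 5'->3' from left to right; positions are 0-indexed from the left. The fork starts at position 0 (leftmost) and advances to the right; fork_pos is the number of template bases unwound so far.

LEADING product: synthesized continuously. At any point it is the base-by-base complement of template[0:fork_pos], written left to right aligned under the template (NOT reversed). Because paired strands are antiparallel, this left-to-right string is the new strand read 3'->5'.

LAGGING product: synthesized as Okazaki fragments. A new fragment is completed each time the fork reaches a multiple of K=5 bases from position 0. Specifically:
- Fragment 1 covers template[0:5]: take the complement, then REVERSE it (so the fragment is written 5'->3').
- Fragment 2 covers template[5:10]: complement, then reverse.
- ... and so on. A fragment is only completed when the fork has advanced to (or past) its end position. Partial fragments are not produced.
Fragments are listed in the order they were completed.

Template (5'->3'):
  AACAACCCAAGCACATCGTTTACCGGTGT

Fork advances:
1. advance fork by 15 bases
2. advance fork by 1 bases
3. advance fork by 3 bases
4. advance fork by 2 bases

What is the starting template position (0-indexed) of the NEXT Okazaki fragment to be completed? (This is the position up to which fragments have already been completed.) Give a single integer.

Answer: 20

Derivation:
Step 1: advance 15 -> fork_pos = 0 + 15 = 15. Reached multiple(s) of 5: 5, 10, 15 -> fragments 1-3 completed (3 total).
Step 2: advance 1 -> fork_pos = 15 + 1 = 16. Next multiple of 5 is 20 (not reached); still 3 fragment(s).
Step 3: advance 3 -> fork_pos = 16 + 3 = 19. Next multiple of 5 is 20 (not reached); still 3 fragment(s).
Step 4: advance 2 -> fork_pos = 19 + 2 = 21. Reached multiple(s) of 5: 20 -> fragment 4 completed (4 total).
4 fragment(s) completed, covering template[0:20] (4 x 5 = 20). The next fragment, fragment 5, covers template[20:25], so it starts at position 20.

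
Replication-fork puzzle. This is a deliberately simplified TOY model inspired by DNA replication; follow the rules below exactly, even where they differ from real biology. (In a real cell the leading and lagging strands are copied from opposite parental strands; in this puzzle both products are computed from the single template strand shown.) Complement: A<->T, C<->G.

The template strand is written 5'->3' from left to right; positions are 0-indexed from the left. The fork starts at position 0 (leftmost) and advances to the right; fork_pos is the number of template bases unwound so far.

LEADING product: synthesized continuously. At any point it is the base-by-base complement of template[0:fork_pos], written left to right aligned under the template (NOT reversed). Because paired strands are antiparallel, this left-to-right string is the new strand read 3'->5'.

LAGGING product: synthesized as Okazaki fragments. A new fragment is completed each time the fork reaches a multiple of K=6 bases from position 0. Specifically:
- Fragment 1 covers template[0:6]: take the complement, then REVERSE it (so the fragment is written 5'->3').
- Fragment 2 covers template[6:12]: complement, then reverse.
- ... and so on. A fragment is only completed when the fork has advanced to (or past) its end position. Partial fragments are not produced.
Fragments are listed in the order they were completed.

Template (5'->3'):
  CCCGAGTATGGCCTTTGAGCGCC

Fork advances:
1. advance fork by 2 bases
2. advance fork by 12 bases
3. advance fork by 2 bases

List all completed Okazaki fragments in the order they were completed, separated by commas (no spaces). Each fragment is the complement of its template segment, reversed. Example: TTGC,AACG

Answer: CTCGGG,GCCATA

Derivation:
Step 1: advance 2 -> fork_pos = 0 + 2 = 2. Next multiple of 6 is 6 (not reached); still 0 fragment(s).
Step 2: advance 12 -> fork_pos = 2 + 12 = 14. Reached multiple(s) of 6: 6, 12 -> fragments 1-2 completed (2 total).
Step 3: advance 2 -> fork_pos = 14 + 2 = 16. Next multiple of 6 is 18 (not reached); still 2 fragment(s).
Final fork_pos = 16, so 2 fragment(s) are complete. Build each: template segment -> complement -> reverse.
Fragment 1: template[0:6] = CCCGAG -> complement GGGCTC -> reversed CTCGGG
Fragment 2: template[6:12] = TATGGC -> complement ATACCG -> reversed GCCATA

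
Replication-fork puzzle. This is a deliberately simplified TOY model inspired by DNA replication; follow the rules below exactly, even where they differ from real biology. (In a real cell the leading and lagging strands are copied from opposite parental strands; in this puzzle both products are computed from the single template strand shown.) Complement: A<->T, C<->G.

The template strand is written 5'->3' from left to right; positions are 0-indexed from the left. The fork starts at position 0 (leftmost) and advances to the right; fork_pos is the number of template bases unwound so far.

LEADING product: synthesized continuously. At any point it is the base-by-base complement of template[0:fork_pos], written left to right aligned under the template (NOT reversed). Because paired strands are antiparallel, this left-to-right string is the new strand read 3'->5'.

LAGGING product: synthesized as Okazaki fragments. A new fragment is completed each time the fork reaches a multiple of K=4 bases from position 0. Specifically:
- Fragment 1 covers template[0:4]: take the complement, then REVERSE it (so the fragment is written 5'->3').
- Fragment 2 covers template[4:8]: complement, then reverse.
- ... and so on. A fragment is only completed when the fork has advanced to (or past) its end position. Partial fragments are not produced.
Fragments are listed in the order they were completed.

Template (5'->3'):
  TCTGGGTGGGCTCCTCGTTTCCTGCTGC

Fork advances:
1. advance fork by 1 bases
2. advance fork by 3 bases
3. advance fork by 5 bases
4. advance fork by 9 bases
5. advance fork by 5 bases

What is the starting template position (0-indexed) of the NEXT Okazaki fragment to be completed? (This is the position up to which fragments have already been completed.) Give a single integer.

Answer: 20

Derivation:
Step 1: advance 1 -> fork_pos = 0 + 1 = 1. Next multiple of 4 is 4 (not reached); still 0 fragment(s).
Step 2: advance 3 -> fork_pos = 1 + 3 = 4. Reached multiple(s) of 4: 4 -> fragment 1 completed (1 total).
Step 3: advance 5 -> fork_pos = 4 + 5 = 9. Reached multiple(s) of 4: 8 -> fragment 2 completed (2 total).
Step 4: advance 9 -> fork_pos = 9 + 9 = 18. Reached multiple(s) of 4: 12, 16 -> fragments 3-4 completed (4 total).
Step 5: advance 5 -> fork_pos = 18 + 5 = 23. Reached multiple(s) of 4: 20 -> fragment 5 completed (5 total).
5 fragment(s) completed, covering template[0:20] (5 x 4 = 20). The next fragment, fragment 6, covers template[20:24], so it starts at position 20.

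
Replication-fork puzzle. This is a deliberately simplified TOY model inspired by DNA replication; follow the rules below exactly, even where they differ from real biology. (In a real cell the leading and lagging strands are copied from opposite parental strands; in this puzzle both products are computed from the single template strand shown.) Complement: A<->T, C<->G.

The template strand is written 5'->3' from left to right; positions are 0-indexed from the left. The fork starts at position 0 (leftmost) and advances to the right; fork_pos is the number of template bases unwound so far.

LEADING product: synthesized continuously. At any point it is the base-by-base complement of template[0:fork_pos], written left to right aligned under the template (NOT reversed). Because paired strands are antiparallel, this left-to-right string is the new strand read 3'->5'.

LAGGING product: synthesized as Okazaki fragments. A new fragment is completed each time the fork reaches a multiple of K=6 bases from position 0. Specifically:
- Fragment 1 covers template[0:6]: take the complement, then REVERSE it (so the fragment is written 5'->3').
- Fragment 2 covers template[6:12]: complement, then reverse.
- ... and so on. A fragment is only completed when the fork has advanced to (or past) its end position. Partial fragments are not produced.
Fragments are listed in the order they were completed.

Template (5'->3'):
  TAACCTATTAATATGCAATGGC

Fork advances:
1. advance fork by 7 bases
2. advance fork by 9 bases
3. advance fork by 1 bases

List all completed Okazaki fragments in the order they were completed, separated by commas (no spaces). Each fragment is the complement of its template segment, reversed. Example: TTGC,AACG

Answer: AGGTTA,ATTAAT

Derivation:
Step 1: advance 7 -> fork_pos = 0 + 7 = 7. Reached multiple(s) of 6: 6 -> fragment 1 completed (1 total).
Step 2: advance 9 -> fork_pos = 7 + 9 = 16. Reached multiple(s) of 6: 12 -> fragment 2 completed (2 total).
Step 3: advance 1 -> fork_pos = 16 + 1 = 17. Next multiple of 6 is 18 (not reached); still 2 fragment(s).
Final fork_pos = 17, so 2 fragment(s) are complete. Build each: template segment -> complement -> reverse.
Fragment 1: template[0:6] = TAACCT -> complement ATTGGA -> reversed AGGTTA
Fragment 2: template[6:12] = ATTAAT -> complement TAATTA -> reversed ATTAAT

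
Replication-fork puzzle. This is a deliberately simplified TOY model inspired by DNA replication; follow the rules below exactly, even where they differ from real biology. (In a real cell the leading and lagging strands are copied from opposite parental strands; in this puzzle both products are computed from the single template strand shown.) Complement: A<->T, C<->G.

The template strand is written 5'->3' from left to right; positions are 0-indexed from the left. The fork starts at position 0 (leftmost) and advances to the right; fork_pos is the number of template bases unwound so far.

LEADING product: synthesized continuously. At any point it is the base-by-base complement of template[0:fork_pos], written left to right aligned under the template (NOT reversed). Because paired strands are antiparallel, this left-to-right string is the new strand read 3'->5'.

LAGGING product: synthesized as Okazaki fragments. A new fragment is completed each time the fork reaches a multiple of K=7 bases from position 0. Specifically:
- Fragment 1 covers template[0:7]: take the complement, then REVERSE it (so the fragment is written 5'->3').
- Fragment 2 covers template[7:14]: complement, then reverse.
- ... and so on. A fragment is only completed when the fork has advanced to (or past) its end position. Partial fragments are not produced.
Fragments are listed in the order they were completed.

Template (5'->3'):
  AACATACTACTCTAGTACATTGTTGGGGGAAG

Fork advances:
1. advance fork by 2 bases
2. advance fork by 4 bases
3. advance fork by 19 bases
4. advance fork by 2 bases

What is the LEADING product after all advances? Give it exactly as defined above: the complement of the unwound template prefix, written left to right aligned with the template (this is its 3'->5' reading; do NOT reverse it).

Answer: TTGTATGATGAGATCATGTAACAACCC

Derivation:
Step 1: advance 2 -> fork_pos = 0 + 2 = 2.
Step 2: advance 4 -> fork_pos = 2 + 4 = 6.
Step 3: advance 19 -> fork_pos = 6 + 19 = 25.
Step 4: advance 2 -> fork_pos = 25 + 2 = 27.
Unwound prefix: template[0:27] = AACATACTACTCTAGTACATTGTTGGG
Complement it base by base (A<->T, C<->G), keeping left-to-right order:
  [0:5] AACAT -> TTGTA
  [5:10] ACTAC -> TGATG
  [10:15] TCTAG -> AGATC
  [15:20] TACAT -> ATGTA
  [20:25] TGTTG -> ACAAC
  [25:27] GG -> CC
Concatenate: TTGTATGATGAGATCATGTAACAACCC (length 27; written aligned with the template, i.e. 3'->5').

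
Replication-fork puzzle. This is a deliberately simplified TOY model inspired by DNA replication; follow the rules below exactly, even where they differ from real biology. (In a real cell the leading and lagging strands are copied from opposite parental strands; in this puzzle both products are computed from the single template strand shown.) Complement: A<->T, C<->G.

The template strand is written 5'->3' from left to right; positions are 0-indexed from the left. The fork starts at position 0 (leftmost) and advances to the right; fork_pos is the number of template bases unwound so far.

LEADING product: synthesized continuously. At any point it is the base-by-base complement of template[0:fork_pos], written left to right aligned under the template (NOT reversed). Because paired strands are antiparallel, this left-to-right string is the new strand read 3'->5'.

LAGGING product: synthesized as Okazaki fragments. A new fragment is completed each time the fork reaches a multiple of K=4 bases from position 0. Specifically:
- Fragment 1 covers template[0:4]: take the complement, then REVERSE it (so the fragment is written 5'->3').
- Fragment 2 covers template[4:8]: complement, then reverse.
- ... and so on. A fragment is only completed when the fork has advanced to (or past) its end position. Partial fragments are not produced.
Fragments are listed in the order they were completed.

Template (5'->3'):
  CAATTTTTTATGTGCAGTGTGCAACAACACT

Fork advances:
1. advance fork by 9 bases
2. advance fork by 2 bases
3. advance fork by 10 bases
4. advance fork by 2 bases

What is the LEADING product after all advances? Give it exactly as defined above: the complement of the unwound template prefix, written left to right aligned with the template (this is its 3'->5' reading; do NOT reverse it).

Answer: GTTAAAAAATACACGTCACACGT

Derivation:
Step 1: advance 9 -> fork_pos = 0 + 9 = 9.
Step 2: advance 2 -> fork_pos = 9 + 2 = 11.
Step 3: advance 10 -> fork_pos = 11 + 10 = 21.
Step 4: advance 2 -> fork_pos = 21 + 2 = 23.
Unwound prefix: template[0:23] = CAATTTTTTATGTGCAGTGTGCA
Complement it base by base (A<->T, C<->G), keeping left-to-right order:
  [0:5] CAATT -> GTTAA
  [5:10] TTTTA -> AAAAT
  [10:15] TGTGC -> ACACG
  [15:20] AGTGT -> TCACA
  [20:23] GCA -> CGT
Concatenate: GTTAAAAAATACACGTCACACGT (length 23; written aligned with the template, i.e. 3'->5').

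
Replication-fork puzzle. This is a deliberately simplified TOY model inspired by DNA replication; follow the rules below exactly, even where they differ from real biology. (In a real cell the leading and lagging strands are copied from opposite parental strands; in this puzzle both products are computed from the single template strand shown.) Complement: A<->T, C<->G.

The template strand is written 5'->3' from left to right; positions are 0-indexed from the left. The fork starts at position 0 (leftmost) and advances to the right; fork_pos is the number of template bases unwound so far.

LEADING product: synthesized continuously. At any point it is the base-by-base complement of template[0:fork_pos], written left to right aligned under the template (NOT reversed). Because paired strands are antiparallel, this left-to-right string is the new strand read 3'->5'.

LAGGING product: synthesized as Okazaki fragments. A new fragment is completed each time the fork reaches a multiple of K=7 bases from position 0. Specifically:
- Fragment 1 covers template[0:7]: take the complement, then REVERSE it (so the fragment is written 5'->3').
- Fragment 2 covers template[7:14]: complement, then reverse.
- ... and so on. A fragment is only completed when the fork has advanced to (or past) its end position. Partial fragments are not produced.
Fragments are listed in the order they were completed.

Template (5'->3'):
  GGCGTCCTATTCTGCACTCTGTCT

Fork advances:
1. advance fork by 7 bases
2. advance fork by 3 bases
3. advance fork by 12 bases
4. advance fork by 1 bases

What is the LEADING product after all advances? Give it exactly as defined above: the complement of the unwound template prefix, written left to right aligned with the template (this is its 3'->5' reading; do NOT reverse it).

Answer: CCGCAGGATAAGACGTGAGACAG

Derivation:
Step 1: advance 7 -> fork_pos = 0 + 7 = 7.
Step 2: advance 3 -> fork_pos = 7 + 3 = 10.
Step 3: advance 12 -> fork_pos = 10 + 12 = 22.
Step 4: advance 1 -> fork_pos = 22 + 1 = 23.
Unwound prefix: template[0:23] = GGCGTCCTATTCTGCACTCTGTC
Complement it base by base (A<->T, C<->G), keeping left-to-right order:
  [0:5] GGCGT -> CCGCA
  [5:10] CCTAT -> GGATA
  [10:15] TCTGC -> AGACG
  [15:20] ACTCT -> TGAGA
  [20:23] GTC -> CAG
Concatenate: CCGCAGGATAAGACGTGAGACAG (length 23; written aligned with the template, i.e. 3'->5').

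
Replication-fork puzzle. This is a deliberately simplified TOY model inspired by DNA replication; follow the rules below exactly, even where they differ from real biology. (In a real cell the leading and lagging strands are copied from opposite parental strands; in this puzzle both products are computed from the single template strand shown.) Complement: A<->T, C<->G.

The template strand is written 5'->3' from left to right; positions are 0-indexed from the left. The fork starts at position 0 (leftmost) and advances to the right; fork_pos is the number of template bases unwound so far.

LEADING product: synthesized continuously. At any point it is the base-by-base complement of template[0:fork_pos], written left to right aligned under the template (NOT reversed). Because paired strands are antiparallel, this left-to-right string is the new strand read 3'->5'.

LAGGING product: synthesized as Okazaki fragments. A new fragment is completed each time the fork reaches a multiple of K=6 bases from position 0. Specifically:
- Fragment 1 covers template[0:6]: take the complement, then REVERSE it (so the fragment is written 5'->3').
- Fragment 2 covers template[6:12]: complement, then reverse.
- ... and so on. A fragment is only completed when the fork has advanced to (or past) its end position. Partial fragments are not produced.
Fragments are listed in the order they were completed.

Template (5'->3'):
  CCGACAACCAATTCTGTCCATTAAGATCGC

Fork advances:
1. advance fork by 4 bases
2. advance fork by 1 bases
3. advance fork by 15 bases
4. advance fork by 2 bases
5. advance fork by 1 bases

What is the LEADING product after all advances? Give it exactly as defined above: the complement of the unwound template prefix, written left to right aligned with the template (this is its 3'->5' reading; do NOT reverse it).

Answer: GGCTGTTGGTTAAGACAGGTAAT

Derivation:
Step 1: advance 4 -> fork_pos = 0 + 4 = 4.
Step 2: advance 1 -> fork_pos = 4 + 1 = 5.
Step 3: advance 15 -> fork_pos = 5 + 15 = 20.
Step 4: advance 2 -> fork_pos = 20 + 2 = 22.
Step 5: advance 1 -> fork_pos = 22 + 1 = 23.
Unwound prefix: template[0:23] = CCGACAACCAATTCTGTCCATTA
Complement it base by base (A<->T, C<->G), keeping left-to-right order:
  [0:5] CCGAC -> GGCTG
  [5:10] AACCA -> TTGGT
  [10:15] ATTCT -> TAAGA
  [15:20] GTCCA -> CAGGT
  [20:23] TTA -> AAT
Concatenate: GGCTGTTGGTTAAGACAGGTAAT (length 23; written aligned with the template, i.e. 3'->5').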